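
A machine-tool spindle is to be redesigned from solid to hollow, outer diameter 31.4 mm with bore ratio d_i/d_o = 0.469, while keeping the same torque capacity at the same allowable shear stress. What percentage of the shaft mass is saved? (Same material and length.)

19.4 %

Equal τ_max and T ⇒ the solid shaft needs d_s³ = d_o³(1−k⁴), so d_s = 31.4·(1−0.469⁴)^(1/3) = 30.89 mm.
Area ratio A_h/A_s = d_o²(1−k²)/d_s² = (1−k²)/(1−k⁴)^(2/3) = 0.8063.
Mass saving = 1 − 0.8063 = 19.4 %.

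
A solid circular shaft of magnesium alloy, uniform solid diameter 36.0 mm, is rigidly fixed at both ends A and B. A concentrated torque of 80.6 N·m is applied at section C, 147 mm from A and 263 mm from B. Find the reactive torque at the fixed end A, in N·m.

51.7 N·m

With uniform GJ and both ends fixed, compatibility θ_AC = θ_CB gives T_A·a = T_B·b, together with T_A + T_B = T₀.
T_A = T₀·b/(a+b) = 80.60·263/410.0 = 51.70 N·m; T_B = 28.90 N·m.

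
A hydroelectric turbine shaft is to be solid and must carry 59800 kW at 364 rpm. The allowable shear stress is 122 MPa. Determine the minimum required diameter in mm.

403 mm

ω = 2π·364/60 = 38.12 rad/s, so T = P/ω = 59800×10³ / 38.12 = 1.569e6 N·m.
For a solid shaft τ_max = 16T/(πd³), so d = (16T/(π τ_allow))^(1/3) = (16·1.569e6/(π·1.22×10^8))^(1/3) = 0.4031 m.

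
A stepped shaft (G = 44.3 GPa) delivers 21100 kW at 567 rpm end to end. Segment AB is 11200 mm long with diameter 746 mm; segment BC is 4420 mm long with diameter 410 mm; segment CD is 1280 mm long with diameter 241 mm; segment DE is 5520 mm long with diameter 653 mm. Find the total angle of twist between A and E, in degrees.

ω = 2π·567/60 = 59.38 rad/s, so T = P/ω = 21100×10³ / 59.38 = 355400 N·m.
J_AB = π(0.746)⁴/32 = 0.0304 m⁴; J_BC = π(0.410)⁴/32 = 2.77×10^-3 m⁴; J_CD = π(0.241)⁴/32 = 3.31×10^-4 m⁴; J_DE = π(0.653)⁴/32 = 0.0179 m⁴.
θ = (T/G)·Σ L_i/J_i = (355400/44.3×10⁹)·(11.2/0.0304 + 4.42/2.77×10^-3 + 1.28/3.31×10^-4 + 5.52/0.0179) = 0.04922 rad.

2.82°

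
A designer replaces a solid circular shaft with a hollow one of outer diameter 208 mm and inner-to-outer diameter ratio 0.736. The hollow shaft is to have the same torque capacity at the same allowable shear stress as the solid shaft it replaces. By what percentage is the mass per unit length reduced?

42.2 %

Equal τ_max and T ⇒ the solid shaft needs d_s³ = d_o³(1−k⁴), so d_s = 208·(1−0.736⁴)^(1/3) = 185.3 mm.
Area ratio A_h/A_s = d_o²(1−k²)/d_s² = (1−k²)/(1−k⁴)^(2/3) = 0.5777.
Mass saving = 1 − 0.5777 = 42.2 %.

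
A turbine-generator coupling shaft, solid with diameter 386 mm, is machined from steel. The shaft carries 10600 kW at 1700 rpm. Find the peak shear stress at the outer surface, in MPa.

5.27 MPa

ω = 2π·1700/60 = 178.0 rad/s, so T = P/ω = 10600×10³ / 178.0 = 59540 N·m.
J = πd⁴/32 = π(0.386)⁴/32 = 2.179×10^-3 m⁴.
τ_max = T·r/J = 59540 × 0.193 / 2.179×10^-3 = 5.273×10^6 Pa.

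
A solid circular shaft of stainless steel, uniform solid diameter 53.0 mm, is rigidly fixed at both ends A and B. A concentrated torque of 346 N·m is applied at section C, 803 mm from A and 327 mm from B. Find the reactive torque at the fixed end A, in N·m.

100 N·m

With uniform GJ and both ends fixed, compatibility θ_AC = θ_CB gives T_A·a = T_B·b, together with T_A + T_B = T₀.
T_A = T₀·b/(a+b) = 346.0·327/1130 = 100.1 N·m; T_B = 245.9 N·m.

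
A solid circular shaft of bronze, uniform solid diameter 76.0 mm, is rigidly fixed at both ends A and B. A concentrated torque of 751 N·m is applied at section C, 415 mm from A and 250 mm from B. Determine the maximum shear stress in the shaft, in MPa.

With uniform GJ and both ends fixed, compatibility θ_AC = θ_CB gives T_A·a = T_B·b, together with T_A + T_B = T₀.
T_A = T₀·b/(a+b) = 751.0·250/665.0 = 282.3 N·m; T_B = 468.7 N·m.
τ in each portion: τ_AC = 3.28×10^6 Pa, τ_CB = 5.44×10^6 Pa; maximum is in CB.
τ_max = T_CB·r/J = 468.7·0.0380/3.28×10^-6 = 5.437×10^6 Pa.

5.44 MPa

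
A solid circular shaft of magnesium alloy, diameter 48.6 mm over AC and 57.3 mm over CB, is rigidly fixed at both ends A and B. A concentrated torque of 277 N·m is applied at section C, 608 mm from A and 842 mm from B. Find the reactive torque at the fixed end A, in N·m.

116 N·m

Compatibility: T_A·a/J_AC = T_B·b/J_CB with T_A + T_B = T₀.
J_AC = 5.48×10^-7 m⁴, J_CB = 1.06×10^-6 m⁴, so T_A = T₀·(J_AC/a)/((J_AC/a)+(J_CB/b)) = 115.6 N·m, T_B = 161.4 N·m.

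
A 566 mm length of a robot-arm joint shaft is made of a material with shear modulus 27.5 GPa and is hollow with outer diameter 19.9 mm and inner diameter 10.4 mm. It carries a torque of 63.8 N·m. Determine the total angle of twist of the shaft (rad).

0.0922 rad

J = π(d_o⁴ − d_i⁴)/32 = π(0.0199⁴ − 0.0104⁴)/32 = 1.425×10^-8 m⁴.
θ = T·L/(G·J) = 63.80 × 0.566 / (27.5×10⁹ × 1.425×10^-8) = 0.09216 rad.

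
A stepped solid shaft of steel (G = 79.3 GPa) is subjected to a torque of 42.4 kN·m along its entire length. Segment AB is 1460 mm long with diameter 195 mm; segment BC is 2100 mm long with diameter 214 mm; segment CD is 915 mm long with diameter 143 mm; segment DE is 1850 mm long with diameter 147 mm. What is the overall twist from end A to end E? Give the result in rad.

0.0444 rad

J_AB = π(0.195)⁴/32 = 1.42×10^-4 m⁴; J_BC = π(0.214)⁴/32 = 2.06×10^-4 m⁴; J_CD = π(0.143)⁴/32 = 4.11×10^-5 m⁴; J_DE = π(0.147)⁴/32 = 4.58×10^-5 m⁴.
θ = (T/G)·Σ L_i/J_i = (42400/79.3×10⁹)·(1.46/1.42×10^-4 + 2.10/2.06×10^-4 + 0.915/4.11×10^-5 + 1.85/4.58×10^-5) = 0.04445 rad.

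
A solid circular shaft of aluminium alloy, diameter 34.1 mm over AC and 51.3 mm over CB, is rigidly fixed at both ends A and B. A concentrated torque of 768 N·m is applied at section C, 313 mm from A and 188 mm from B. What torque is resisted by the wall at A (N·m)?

80.6 N·m

Compatibility: T_A·a/J_AC = T_B·b/J_CB with T_A + T_B = T₀.
J_AC = 1.33×10^-7 m⁴, J_CB = 6.80×10^-7 m⁴, so T_A = T₀·(J_AC/a)/((J_AC/a)+(J_CB/b)) = 80.61 N·m, T_B = 687.4 N·m.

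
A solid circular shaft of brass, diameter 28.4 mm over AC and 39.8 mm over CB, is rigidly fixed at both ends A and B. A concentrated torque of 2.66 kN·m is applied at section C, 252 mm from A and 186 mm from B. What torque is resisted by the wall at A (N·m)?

427 N·m

Compatibility: T_A·a/J_AC = T_B·b/J_CB with T_A + T_B = T₀.
J_AC = 6.39×10^-8 m⁴, J_CB = 2.46×10^-7 m⁴, so T_A = T₀·(J_AC/a)/((J_AC/a)+(J_CB/b)) = 427.3 N·m, T_B = 2233 N·m.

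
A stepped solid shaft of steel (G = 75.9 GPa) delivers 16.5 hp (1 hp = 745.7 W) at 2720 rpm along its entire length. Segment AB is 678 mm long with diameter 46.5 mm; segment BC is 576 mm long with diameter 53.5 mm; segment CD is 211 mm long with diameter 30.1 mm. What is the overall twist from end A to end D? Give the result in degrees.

ω = 2π·2720/60 = 284.8 rad/s, so T = P/ω = 16.5×745.7 / 284.8 = 43.20 N·m.
J_AB = π(0.0465)⁴/32 = 4.59×10^-7 m⁴; J_BC = π(0.0535)⁴/32 = 8.04×10^-7 m⁴; J_CD = π(0.0301)⁴/32 = 8.06×10^-8 m⁴.
θ = (T/G)·Σ L_i/J_i = (43.20/75.9×10⁹)·(0.678/4.59×10^-7 + 0.576/8.04×10^-7 + 0.211/8.06×10^-8) = 2.738×10^-3 rad.

0.157°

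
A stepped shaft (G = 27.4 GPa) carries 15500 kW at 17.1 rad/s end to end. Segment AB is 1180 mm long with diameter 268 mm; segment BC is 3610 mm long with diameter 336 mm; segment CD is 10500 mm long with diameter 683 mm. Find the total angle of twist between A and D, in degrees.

10.8°

ω = 17.1 rad/s, so T = P/ω = 15500×10³ / 17.10 = 906400 N·m.
J_AB = π(0.268)⁴/32 = 5.06×10^-4 m⁴; J_BC = π(0.336)⁴/32 = 1.25×10^-3 m⁴; J_CD = π(0.683)⁴/32 = 0.0214 m⁴.
θ = (T/G)·Σ L_i/J_i = (906400/27.4×10⁹)·(1.18/5.06×10^-4 + 3.61/1.25×10^-3 + 10.5/0.0214) = 0.1888 rad.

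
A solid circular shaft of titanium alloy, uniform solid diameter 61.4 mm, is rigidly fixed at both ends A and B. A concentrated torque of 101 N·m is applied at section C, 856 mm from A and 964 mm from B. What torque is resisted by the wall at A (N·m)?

53.5 N·m

With uniform GJ and both ends fixed, compatibility θ_AC = θ_CB gives T_A·a = T_B·b, together with T_A + T_B = T₀.
T_A = T₀·b/(a+b) = 101.0·964/1820 = 53.50 N·m; T_B = 47.50 N·m.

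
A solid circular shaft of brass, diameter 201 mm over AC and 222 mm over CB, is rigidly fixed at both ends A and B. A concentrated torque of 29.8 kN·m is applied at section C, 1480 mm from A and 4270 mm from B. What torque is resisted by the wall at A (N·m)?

Compatibility: T_A·a/J_AC = T_B·b/J_CB with T_A + T_B = T₀.
J_AC = 1.60×10^-4 m⁴, J_CB = 2.38×10^-4 m⁴, so T_A = T₀·(J_AC/a)/((J_AC/a)+(J_CB/b)) = 19660 N·m, T_B = 10140 N·m.

19700 N·m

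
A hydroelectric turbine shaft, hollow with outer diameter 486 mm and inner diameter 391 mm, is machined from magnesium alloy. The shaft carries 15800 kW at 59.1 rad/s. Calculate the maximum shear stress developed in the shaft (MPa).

ω = 59.1 rad/s, so T = P/ω = 15800×10³ / 59.10 = 267300 N·m.
J = π(d_o⁴ − d_i⁴)/32 = π(0.486⁴ − 0.391⁴)/32 = 3.182×10^-3 m⁴.
τ_max = T·r/J = 267300 × 0.243 / 3.182×10^-3 = 2.041×10^7 Pa.

20.4 MPa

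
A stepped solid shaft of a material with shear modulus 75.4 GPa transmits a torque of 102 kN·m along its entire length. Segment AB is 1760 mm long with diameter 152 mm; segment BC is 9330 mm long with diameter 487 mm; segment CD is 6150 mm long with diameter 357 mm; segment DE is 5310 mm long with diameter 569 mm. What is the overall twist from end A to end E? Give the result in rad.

0.0536 rad

J_AB = π(0.152)⁴/32 = 5.24×10^-5 m⁴; J_BC = π(0.487)⁴/32 = 5.52×10^-3 m⁴; J_CD = π(0.357)⁴/32 = 1.59×10^-3 m⁴; J_DE = π(0.569)⁴/32 = 0.0103 m⁴.
θ = (T/G)·Σ L_i/J_i = (102000/75.4×10⁹)·(1.76/5.24×10^-5 + 9.33/5.52×10^-3 + 6.15/1.59×10^-3 + 5.31/0.0103) = 0.05363 rad.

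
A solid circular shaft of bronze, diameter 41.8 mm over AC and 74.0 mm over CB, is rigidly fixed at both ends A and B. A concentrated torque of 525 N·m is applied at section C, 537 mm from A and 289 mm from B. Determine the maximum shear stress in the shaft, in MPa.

6.26 MPa

Compatibility: T_A·a/J_AC = T_B·b/J_CB with T_A + T_B = T₀.
J_AC = 3.00×10^-7 m⁴, J_CB = 2.94×10^-6 m⁴, so T_A = T₀·(J_AC/a)/((J_AC/a)+(J_CB/b)) = 27.27 N·m, T_B = 497.7 N·m.
τ in each portion: τ_AC = 1.90×10^6 Pa, τ_CB = 6.26×10^6 Pa; maximum is in CB.
τ_max = T_CB·r/J = 497.7·0.0370/2.94×10^-6 = 6.256×10^6 Pa.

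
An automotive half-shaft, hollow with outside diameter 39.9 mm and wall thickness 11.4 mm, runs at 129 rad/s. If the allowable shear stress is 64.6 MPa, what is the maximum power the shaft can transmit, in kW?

J = π(d_o⁴ − d_i⁴)/32 = π(0.0399⁴ − 0.0171⁴)/32 = 2.404×10^-7 m⁴.
T_max = τ_allow·J/r = 6.46×10^7 × 2.404×10^-7 / 0.0199 = 778.5 N·m.
ω = 129 rad/s, so P_max = T_max·ω = 1.004×10^5 W.

100 kW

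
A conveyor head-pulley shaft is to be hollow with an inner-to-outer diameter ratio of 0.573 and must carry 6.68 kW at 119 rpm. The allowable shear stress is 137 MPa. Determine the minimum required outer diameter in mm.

28.2 mm

ω = 2π·119/60 = 12.46 rad/s, so T = P/ω = 6.68×10³ / 12.46 = 536.0 N·m.
For a hollow shaft with d_i/d_o = 0.573: τ_max = 16T/(π d_o³ (1−k⁴)), so d_o = [16T/(π τ_allow (1−k⁴))]^(1/3) = [16·536.0/(π·1.37×10^8·0.8922)]^(1/3) = 0.02816 m.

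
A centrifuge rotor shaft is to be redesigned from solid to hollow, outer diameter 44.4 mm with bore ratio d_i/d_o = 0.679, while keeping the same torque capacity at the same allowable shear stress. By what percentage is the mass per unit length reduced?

Equal τ_max and T ⇒ the solid shaft needs d_s³ = d_o³(1−k⁴), so d_s = 44.4·(1−0.679⁴)^(1/3) = 41.00 mm.
Area ratio A_h/A_s = d_o²(1−k²)/d_s² = (1−k²)/(1−k⁴)^(2/3) = 0.6320.
Mass saving = 1 − 0.6320 = 36.8 %.

36.8 %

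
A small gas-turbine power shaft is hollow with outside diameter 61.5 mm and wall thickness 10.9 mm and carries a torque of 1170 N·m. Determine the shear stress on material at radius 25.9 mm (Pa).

2.61e7 Pa

J = π(d_o⁴ − d_i⁴)/32 = π(0.0615⁴ − 0.0397⁴)/32 = 1.161×10^-6 m⁴.
Shear stress varies linearly with radius: τ = T·r/J = 1170 × 0.0259 / 1.161×10^-6 = 2.611×10^7 Pa.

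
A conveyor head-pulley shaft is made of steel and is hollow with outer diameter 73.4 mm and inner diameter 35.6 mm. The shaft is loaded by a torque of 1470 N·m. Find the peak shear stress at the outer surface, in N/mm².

20.0 N/mm²

J = π(d_o⁴ − d_i⁴)/32 = π(0.0734⁴ − 0.0356⁴)/32 = 2.692×10^-6 m⁴.
τ_max = T·r/J = 1470 × 0.0367 / 2.692×10^-6 = 2.004×10^7 Pa.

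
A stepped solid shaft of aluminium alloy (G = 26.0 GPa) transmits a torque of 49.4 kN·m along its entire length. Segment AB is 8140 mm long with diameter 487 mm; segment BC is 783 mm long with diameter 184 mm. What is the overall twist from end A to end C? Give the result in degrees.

J_AB = π(0.487)⁴/32 = 5.52×10^-3 m⁴; J_BC = π(0.184)⁴/32 = 1.13×10^-4 m⁴.
θ = (T/G)·Σ L_i/J_i = (49400/26.0×10⁹)·(8.14/5.52×10^-3 + 0.783/1.13×10^-4) = 0.01602 rad.

0.918°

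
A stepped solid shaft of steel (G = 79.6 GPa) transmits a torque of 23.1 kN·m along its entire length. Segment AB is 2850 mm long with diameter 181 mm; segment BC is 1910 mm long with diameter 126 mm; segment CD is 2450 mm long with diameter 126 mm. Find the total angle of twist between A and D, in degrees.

J_AB = π(0.181)⁴/32 = 1.05×10^-4 m⁴; J_BC = π(0.126)⁴/32 = 2.47×10^-5 m⁴; J_CD = π(0.126)⁴/32 = 2.47×10^-5 m⁴.
θ = (T/G)·Σ L_i/J_i = (23100/79.6×10⁹)·(2.85/1.05×10^-4 + 1.91/2.47×10^-5 + 2.45/2.47×10^-5) = 0.05898 rad.

3.38°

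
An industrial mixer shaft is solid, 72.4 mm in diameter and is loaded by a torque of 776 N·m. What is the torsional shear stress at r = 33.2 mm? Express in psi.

J = πd⁴/32 = π(0.0724)⁴/32 = 2.697×10^-6 m⁴.
Shear stress varies linearly with radius: τ = T·r/J = 776.0 × 0.0332 / 2.697×10^-6 = 9.551×10^6 Pa.

1390 psi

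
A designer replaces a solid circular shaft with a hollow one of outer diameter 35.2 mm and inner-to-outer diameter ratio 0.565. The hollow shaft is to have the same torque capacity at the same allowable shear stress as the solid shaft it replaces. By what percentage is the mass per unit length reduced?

26.9 %

Equal τ_max and T ⇒ the solid shaft needs d_s³ = d_o³(1−k⁴), so d_s = 35.2·(1−0.565⁴)^(1/3) = 33.96 mm.
Area ratio A_h/A_s = d_o²(1−k²)/d_s² = (1−k²)/(1−k⁴)^(2/3) = 0.7313.
Mass saving = 1 − 0.7313 = 26.9 %.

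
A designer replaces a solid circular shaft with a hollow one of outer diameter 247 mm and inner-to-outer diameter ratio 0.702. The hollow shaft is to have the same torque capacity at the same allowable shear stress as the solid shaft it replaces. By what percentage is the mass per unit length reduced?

Equal τ_max and T ⇒ the solid shaft needs d_s³ = d_o³(1−k⁴), so d_s = 247·(1−0.702⁴)^(1/3) = 225.1 mm.
Area ratio A_h/A_s = d_o²(1−k²)/d_s² = (1−k²)/(1−k⁴)^(2/3) = 0.6106.
Mass saving = 1 − 0.6106 = 38.9 %.

38.9 %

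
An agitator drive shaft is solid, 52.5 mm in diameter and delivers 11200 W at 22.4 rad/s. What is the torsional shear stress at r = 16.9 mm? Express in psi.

1640 psi

ω = 22.4 rad/s, so T = P/ω = 11200 / 22.40 = 500.0 N·m.
J = πd⁴/32 = π(0.0525)⁴/32 = 7.458×10^-7 m⁴.
Shear stress varies linearly with radius: τ = T·r/J = 500.0 × 0.0169 / 7.458×10^-7 = 1.133×10^7 Pa.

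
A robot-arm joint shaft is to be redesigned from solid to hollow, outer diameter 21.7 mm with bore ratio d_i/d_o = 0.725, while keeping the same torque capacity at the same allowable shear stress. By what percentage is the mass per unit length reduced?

Equal τ_max and T ⇒ the solid shaft needs d_s³ = d_o³(1−k⁴), so d_s = 21.7·(1−0.725⁴)^(1/3) = 19.48 mm.
Area ratio A_h/A_s = d_o²(1−k²)/d_s² = (1−k²)/(1−k⁴)^(2/3) = 0.5885.
Mass saving = 1 − 0.5885 = 41.2 %.

41.2 %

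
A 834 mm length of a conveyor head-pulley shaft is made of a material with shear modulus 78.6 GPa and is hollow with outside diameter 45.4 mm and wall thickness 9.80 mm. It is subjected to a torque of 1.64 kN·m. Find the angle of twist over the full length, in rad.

0.0466 rad

J = π(d_o⁴ − d_i⁴)/32 = π(0.0454⁴ − 0.0258⁴)/32 = 3.736×10^-7 m⁴.
θ = T·L/(G·J) = 1640 × 0.834 / (78.6×10⁹ × 3.736×10^-7) = 0.04658 rad.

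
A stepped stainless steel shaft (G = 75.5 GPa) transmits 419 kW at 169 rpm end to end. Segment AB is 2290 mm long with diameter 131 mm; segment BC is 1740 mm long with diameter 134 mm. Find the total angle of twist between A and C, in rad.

0.0421 rad

ω = 2π·169/60 = 17.70 rad/s, so T = P/ω = 419×10³ / 17.70 = 23680 N·m.
J_AB = π(0.131)⁴/32 = 2.89×10^-5 m⁴; J_BC = π(0.134)⁴/32 = 3.17×10^-5 m⁴.
θ = (T/G)·Σ L_i/J_i = (23680/75.5×10⁹)·(2.29/2.89×10^-5 + 1.74/3.17×10^-5) = 0.04207 rad.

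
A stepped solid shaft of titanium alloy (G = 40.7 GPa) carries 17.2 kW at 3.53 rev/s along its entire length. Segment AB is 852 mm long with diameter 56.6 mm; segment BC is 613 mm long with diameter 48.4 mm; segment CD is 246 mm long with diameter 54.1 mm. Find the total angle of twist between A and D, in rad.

0.0434 rad

ω = 2π·3.53 = 22.18 rad/s, so T = P/ω = 17.2×10³ / 22.18 = 775.5 N·m.
J_AB = π(0.0566)⁴/32 = 1.01×10^-6 m⁴; J_BC = π(0.0484)⁴/32 = 5.39×10^-7 m⁴; J_CD = π(0.0541)⁴/32 = 8.41×10^-7 m⁴.
θ = (T/G)·Σ L_i/J_i = (775.5/40.7×10⁹)·(0.852/1.01×10^-6 + 0.613/5.39×10^-7 + 0.246/8.41×10^-7) = 0.04337 rad.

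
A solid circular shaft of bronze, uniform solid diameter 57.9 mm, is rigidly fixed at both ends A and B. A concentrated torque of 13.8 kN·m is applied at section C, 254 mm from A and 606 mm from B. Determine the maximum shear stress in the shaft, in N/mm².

With uniform GJ and both ends fixed, compatibility θ_AC = θ_CB gives T_A·a = T_B·b, together with T_A + T_B = T₀.
T_A = T₀·b/(a+b) = 13800·606/860.0 = 9724 N·m; T_B = 4076 N·m.
τ in each portion: τ_AC = 2.55×10^8 Pa, τ_CB = 1.07×10^8 Pa; maximum is in AC.
τ_max = T_AC·r/J = 9724·0.0290/1.10×10^-6 = 2.551×10^8 Pa.

255 N/mm²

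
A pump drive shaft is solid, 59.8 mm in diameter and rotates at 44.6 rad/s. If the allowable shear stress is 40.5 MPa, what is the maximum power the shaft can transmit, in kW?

75.8 kW

J = πd⁴/32 = π(0.0598)⁴/32 = 1.255×10^-6 m⁴.
T_max = τ_allow·J/r = 4.05×10^7 × 1.255×10^-6 / 0.0299 = 1701 N·m.
ω = 44.6 rad/s, so P_max = T_max·ω = 7.584×10^4 W.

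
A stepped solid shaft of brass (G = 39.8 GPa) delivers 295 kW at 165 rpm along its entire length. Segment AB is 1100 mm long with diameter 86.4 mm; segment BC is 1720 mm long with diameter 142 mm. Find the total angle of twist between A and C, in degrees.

6.00°

ω = 2π·165/60 = 17.28 rad/s, so T = P/ω = 295×10³ / 17.28 = 17070 N·m.
J_AB = π(0.0864)⁴/32 = 5.47×10^-6 m⁴; J_BC = π(0.142)⁴/32 = 3.99×10^-5 m⁴.
θ = (T/G)·Σ L_i/J_i = (17070/39.8×10⁹)·(1.10/5.47×10^-6 + 1.72/3.99×10^-5) = 0.1047 rad.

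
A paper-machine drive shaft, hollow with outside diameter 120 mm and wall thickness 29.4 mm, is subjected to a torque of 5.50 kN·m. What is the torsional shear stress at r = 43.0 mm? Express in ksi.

J = π(d_o⁴ − d_i⁴)/32 = π(0.120⁴ − 0.0612⁴)/32 = 1.898×10^-5 m⁴.
Shear stress varies linearly with radius: τ = T·r/J = 5500 × 0.0430 / 1.898×10^-5 = 1.246×10^7 Pa.

1.81 ksi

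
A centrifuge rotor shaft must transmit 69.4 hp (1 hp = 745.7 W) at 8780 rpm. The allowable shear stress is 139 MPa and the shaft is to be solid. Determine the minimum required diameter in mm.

12.7 mm

ω = 2π·8780/60 = 919.4 rad/s, so T = P/ω = 69.4×745.7 / 919.4 = 56.29 N·m.
For a solid shaft τ_max = 16T/(πd³), so d = (16T/(π τ_allow))^(1/3) = (16·56.29/(π·1.39×10^8))^(1/3) = 0.01273 m.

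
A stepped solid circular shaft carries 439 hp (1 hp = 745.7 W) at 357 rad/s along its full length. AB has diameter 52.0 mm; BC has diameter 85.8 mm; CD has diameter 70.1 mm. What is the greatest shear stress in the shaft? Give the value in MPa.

33.2 MPa

ω = 357 rad/s, so T = P/ω = 439×745.7 / 357.0 = 917.0 N·m.
Under the same torque, τ_max = 16T/(πd³) is largest where d is smallest — segment AB (d = 52.0 mm).
τ_max = 16·917.0/(π·(0.0520)³) = 3.321×10^7 Pa.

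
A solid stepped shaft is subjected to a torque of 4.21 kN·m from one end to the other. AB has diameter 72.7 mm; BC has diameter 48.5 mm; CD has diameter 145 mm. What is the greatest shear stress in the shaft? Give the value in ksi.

27.3 ksi

Under the same torque, τ_max = 16T/(πd³) is largest where d is smallest — segment BC (d = 48.5 mm).
τ_max = 16·4210/(π·(0.0485)³) = 1.879×10^8 Pa.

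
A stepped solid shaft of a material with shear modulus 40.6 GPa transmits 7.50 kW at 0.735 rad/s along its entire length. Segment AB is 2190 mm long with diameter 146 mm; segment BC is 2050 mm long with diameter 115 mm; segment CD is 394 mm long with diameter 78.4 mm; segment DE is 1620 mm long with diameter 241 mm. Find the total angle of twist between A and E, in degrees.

ω = 0.735 rad/s, so T = P/ω = 7.50×10³ / 0.7350 = 10200 N·m.
J_AB = π(0.146)⁴/32 = 4.46×10^-5 m⁴; J_BC = π(0.115)⁴/32 = 1.72×10^-5 m⁴; J_CD = π(0.0784)⁴/32 = 3.71×10^-6 m⁴; J_DE = π(0.241)⁴/32 = 3.31×10^-4 m⁴.
θ = (T/G)·Σ L_i/J_i = (10200/40.6×10⁹)·(2.19/4.46×10^-5 + 2.05/1.72×10^-5 + 0.394/3.71×10^-6 + 1.62/3.31×10^-4) = 0.07027 rad.

4.03°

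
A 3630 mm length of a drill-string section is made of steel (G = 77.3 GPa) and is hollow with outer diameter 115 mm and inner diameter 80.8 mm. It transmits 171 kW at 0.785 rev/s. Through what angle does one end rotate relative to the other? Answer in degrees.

ω = 2π·0.785 = 4.932 rad/s, so T = P/ω = 171×10³ / 4.932 = 34670 N·m.
J = π(d_o⁴ − d_i⁴)/32 = π(0.115⁴ − 0.0808⁴)/32 = 1.299×10^-5 m⁴.
θ = T·L/(G·J) = 34670 × 3.63 / (77.3×10⁹ × 1.299×10^-5) = 0.1254 rad.

7.18°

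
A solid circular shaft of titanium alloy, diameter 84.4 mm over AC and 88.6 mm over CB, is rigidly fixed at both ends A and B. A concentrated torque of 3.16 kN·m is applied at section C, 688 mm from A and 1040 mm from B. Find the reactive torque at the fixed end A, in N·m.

1750 N·m

Compatibility: T_A·a/J_AC = T_B·b/J_CB with T_A + T_B = T₀.
J_AC = 4.98×10^-6 m⁴, J_CB = 6.05×10^-6 m⁴, so T_A = T₀·(J_AC/a)/((J_AC/a)+(J_CB/b)) = 1752 N·m, T_B = 1408 N·m.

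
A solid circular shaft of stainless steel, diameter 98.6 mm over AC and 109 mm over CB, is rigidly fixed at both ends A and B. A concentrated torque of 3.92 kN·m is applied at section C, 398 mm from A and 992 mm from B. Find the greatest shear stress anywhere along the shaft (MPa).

13.0 MPa

Compatibility: T_A·a/J_AC = T_B·b/J_CB with T_A + T_B = T₀.
J_AC = 9.28×10^-6 m⁴, J_CB = 1.39×10^-5 m⁴, so T_A = T₀·(J_AC/a)/((J_AC/a)+(J_CB/b)) = 2451 N·m, T_B = 1469 N·m.
τ in each portion: τ_AC = 1.30×10^7 Pa, τ_CB = 5.78×10^6 Pa; maximum is in AC.
τ_max = T_AC·r/J = 2451·0.0493/9.28×10^-6 = 1.302×10^7 Pa.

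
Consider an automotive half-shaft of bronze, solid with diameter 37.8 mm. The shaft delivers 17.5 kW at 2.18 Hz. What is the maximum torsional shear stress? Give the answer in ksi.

ω = 2π·2.18 = 13.70 rad/s, so T = P/ω = 17.5×10³ / 13.70 = 1278 N·m.
J = πd⁴/32 = π(0.0378)⁴/32 = 2.004×10^-7 m⁴.
τ_max = T·r/J = 1278 × 0.0189 / 2.004×10^-7 = 1.205×10^8 Pa.

17.5 ksi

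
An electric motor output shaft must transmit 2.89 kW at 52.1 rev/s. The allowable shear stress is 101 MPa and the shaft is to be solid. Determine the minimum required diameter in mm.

ω = 2π·52.1 = 327.4 rad/s, so T = P/ω = 2.89×10³ / 327.4 = 8.828 N·m.
For a solid shaft τ_max = 16T/(πd³), so d = (16T/(π τ_allow))^(1/3) = (16·8.828/(π·1.01×10^8))^(1/3) = 0.007636 m.

7.64 mm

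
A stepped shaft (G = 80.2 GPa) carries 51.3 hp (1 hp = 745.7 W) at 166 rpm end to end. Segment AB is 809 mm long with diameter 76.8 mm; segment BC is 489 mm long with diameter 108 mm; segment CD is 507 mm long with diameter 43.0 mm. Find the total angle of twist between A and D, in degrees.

2.80°

ω = 2π·166/60 = 17.38 rad/s, so T = P/ω = 51.3×745.7 / 17.38 = 2201 N·m.
J_AB = π(0.0768)⁴/32 = 3.42×10^-6 m⁴; J_BC = π(0.108)⁴/32 = 1.34×10^-5 m⁴; J_CD = π(0.0430)⁴/32 = 3.36×10^-7 m⁴.
θ = (T/G)·Σ L_i/J_i = (2201/80.2×10⁹)·(0.809/3.42×10^-6 + 0.489/1.34×10^-5 + 0.507/3.36×10^-7) = 0.04895 rad.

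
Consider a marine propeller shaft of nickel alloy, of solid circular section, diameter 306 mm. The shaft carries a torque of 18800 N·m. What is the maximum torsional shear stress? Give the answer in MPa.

3.34 MPa

J = πd⁴/32 = π(0.306)⁴/32 = 8.608×10^-4 m⁴.
τ_max = T·r/J = 18800 × 0.153 / 8.608×10^-4 = 3.342×10^6 Pa.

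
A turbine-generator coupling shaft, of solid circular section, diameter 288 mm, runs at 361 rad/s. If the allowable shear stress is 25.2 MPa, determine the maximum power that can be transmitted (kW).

42700 kW

J = πd⁴/32 = π(0.288)⁴/32 = 6.754×10^-4 m⁴.
T_max = τ_allow·J/r = 2.52×10^7 × 6.754×10^-4 / 0.144 = 118200 N·m.
ω = 361 rad/s, so P_max = T_max·ω = 4.267×10^7 W.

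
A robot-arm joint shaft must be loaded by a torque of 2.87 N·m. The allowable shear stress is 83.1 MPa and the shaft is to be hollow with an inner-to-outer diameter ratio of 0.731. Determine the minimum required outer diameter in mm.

For a hollow shaft with d_i/d_o = 0.731: τ_max = 16T/(π d_o³ (1−k⁴)), so d_o = [16T/(π τ_allow (1−k⁴))]^(1/3) = [16·2.870/(π·8.31×10^7·0.7145)]^(1/3) = 0.006267 m.

6.27 mm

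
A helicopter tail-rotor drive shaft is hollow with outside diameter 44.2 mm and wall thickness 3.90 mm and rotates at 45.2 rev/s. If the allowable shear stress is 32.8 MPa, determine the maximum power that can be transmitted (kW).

85.3 kW

J = π(d_o⁴ − d_i⁴)/32 = π(0.0442⁴ − 0.0364⁴)/32 = 2.024×10^-7 m⁴.
T_max = τ_allow·J/r = 3.28×10^7 × 2.024×10^-7 / 0.0221 = 300.3 N·m.
ω = 2π·45.2 = 284.0 rad/s, so P_max = T_max·ω = 8.529×10^4 W.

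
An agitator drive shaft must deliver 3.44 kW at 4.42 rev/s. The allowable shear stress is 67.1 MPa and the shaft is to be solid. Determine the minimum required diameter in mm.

21.1 mm

ω = 2π·4.42 = 27.77 rad/s, so T = P/ω = 3.44×10³ / 27.77 = 123.9 N·m.
For a solid shaft τ_max = 16T/(πd³), so d = (16T/(π τ_allow))^(1/3) = (16·123.9/(π·6.71×10^7))^(1/3) = 0.02111 m.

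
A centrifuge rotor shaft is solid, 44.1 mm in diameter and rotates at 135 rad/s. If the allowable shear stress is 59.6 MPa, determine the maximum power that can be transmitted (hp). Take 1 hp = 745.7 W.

182 hp

J = πd⁴/32 = π(0.0441)⁴/32 = 3.713×10^-7 m⁴.
T_max = τ_allow·J/r = 5.96×10^7 × 3.713×10^-7 / 0.0221 = 1004 N·m.
ω = 135 rad/s, so P_max = T_max·ω = 1.355×10^5 W.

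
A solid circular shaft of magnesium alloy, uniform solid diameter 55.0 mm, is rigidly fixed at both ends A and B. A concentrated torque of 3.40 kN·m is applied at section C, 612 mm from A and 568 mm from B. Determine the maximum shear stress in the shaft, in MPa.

54.0 MPa

With uniform GJ and both ends fixed, compatibility θ_AC = θ_CB gives T_A·a = T_B·b, together with T_A + T_B = T₀.
T_A = T₀·b/(a+b) = 3400·568/1180 = 1637 N·m; T_B = 1763 N·m.
τ in each portion: τ_AC = 5.01×10^7 Pa, τ_CB = 5.40×10^7 Pa; maximum is in CB.
τ_max = T_CB·r/J = 1763·0.0275/8.98×10^-7 = 5.398×10^7 Pa.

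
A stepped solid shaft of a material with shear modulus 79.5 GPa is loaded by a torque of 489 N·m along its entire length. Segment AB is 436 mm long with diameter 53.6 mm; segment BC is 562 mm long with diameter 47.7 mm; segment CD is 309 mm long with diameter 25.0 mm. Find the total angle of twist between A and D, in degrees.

3.42°

J_AB = π(0.0536)⁴/32 = 8.10×10^-7 m⁴; J_BC = π(0.0477)⁴/32 = 5.08×10^-7 m⁴; J_CD = π(0.0250)⁴/32 = 3.83×10^-8 m⁴.
θ = (T/G)·Σ L_i/J_i = (489.0/79.5×10⁹)·(0.436/8.10×10^-7 + 0.562/5.08×10^-7 + 0.309/3.83×10^-8) = 0.05967 rad.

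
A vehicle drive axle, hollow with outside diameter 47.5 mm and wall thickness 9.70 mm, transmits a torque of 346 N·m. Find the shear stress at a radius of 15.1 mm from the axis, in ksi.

J = π(d_o⁴ − d_i⁴)/32 = π(0.0475⁴ − 0.0281⁴)/32 = 4.386×10^-7 m⁴.
Shear stress varies linearly with radius: τ = T·r/J = 346.0 × 0.0151 / 4.386×10^-7 = 1.191×10^7 Pa.

1.73 ksi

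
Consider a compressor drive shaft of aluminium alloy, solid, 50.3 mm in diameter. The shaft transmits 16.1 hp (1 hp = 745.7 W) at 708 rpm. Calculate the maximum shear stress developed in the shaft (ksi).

0.940 ksi

ω = 2π·708/60 = 74.14 rad/s, so T = P/ω = 16.1×745.7 / 74.14 = 161.9 N·m.
J = πd⁴/32 = π(0.0503)⁴/32 = 6.285×10^-7 m⁴.
τ_max = T·r/J = 161.9 × 0.0251 / 6.285×10^-7 = 6.480×10^6 Pa.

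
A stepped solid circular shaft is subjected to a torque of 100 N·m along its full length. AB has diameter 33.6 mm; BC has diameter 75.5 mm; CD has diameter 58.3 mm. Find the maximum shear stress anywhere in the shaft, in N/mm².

13.4 N/mm²

Under the same torque, τ_max = 16T/(πd³) is largest where d is smallest — segment AB (d = 33.6 mm).
τ_max = 16·100.0/(π·(0.0336)³) = 1.343×10^7 Pa.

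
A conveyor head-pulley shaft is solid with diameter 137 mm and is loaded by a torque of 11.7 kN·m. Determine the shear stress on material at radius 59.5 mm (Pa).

2.01e7 Pa

J = πd⁴/32 = π(0.137)⁴/32 = 3.458×10^-5 m⁴.
Shear stress varies linearly with radius: τ = T·r/J = 11700 × 0.0595 / 3.458×10^-5 = 2.013×10^7 Pa.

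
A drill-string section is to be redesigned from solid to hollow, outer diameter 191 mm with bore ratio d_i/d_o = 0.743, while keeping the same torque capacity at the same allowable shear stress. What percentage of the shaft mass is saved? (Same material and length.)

42.9 %

Equal τ_max and T ⇒ the solid shaft needs d_s³ = d_o³(1−k⁴), so d_s = 191·(1−0.743⁴)^(1/3) = 169.2 mm.
Area ratio A_h/A_s = d_o²(1−k²)/d_s² = (1−k²)/(1−k⁴)^(2/3) = 0.5708.
Mass saving = 1 − 0.5708 = 42.9 %.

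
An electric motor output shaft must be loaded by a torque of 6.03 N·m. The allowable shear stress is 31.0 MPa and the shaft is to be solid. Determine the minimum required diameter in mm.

For a solid shaft τ_max = 16T/(πd³), so d = (16T/(π τ_allow))^(1/3) = (16·6.030/(π·3.10×10^7))^(1/3) = 0.009969 m.

9.97 mm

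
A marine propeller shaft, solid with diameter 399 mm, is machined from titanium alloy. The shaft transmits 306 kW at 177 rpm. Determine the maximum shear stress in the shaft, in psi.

ω = 2π·177/60 = 18.54 rad/s, so T = P/ω = 306×10³ / 18.54 = 16510 N·m.
J = πd⁴/32 = π(0.399)⁴/32 = 2.488×10^-3 m⁴.
τ_max = T·r/J = 16510 × 0.200 / 2.488×10^-3 = 1.324×10^6 Pa.

192 psi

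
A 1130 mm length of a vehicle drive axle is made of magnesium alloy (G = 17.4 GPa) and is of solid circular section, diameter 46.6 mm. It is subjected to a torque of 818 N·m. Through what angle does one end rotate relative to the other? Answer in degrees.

6.57°

J = πd⁴/32 = π(0.0466)⁴/32 = 4.630×10^-7 m⁴.
θ = T·L/(G·J) = 818.0 × 1.13 / (17.4×10⁹ × 4.630×10^-7) = 0.1147 rad.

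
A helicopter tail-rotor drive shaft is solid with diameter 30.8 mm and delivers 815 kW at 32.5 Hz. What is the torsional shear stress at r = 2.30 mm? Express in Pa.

1.04e8 Pa

ω = 2π·32.5 = 204.2 rad/s, so T = P/ω = 815×10³ / 204.2 = 3991 N·m.
J = πd⁴/32 = π(0.0308)⁴/32 = 8.835×10^-8 m⁴.
Shear stress varies linearly with radius: τ = T·r/J = 3991 × 0.00230 / 8.835×10^-8 = 1.039×10^8 Pa.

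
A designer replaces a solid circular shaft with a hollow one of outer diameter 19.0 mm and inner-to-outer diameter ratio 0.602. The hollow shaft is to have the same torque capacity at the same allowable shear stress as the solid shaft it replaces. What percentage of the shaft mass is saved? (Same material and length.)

Equal τ_max and T ⇒ the solid shaft needs d_s³ = d_o³(1−k⁴), so d_s = 19.0·(1−0.602⁴)^(1/3) = 18.13 mm.
Area ratio A_h/A_s = d_o²(1−k²)/d_s² = (1−k²)/(1−k⁴)^(2/3) = 0.7003.
Mass saving = 1 − 0.7003 = 30.0 %.

30.0 %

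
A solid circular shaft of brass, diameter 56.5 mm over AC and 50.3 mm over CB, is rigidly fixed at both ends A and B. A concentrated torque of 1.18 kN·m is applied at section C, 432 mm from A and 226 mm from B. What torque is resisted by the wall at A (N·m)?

Compatibility: T_A·a/J_AC = T_B·b/J_CB with T_A + T_B = T₀.
J_AC = 1.00×10^-6 m⁴, J_CB = 6.28×10^-7 m⁴, so T_A = T₀·(J_AC/a)/((J_AC/a)+(J_CB/b)) = 536.2 N·m, T_B = 643.8 N·m.

536 N·m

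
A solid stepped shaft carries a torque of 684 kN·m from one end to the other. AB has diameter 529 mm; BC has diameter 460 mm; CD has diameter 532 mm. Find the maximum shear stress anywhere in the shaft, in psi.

Under the same torque, τ_max = 16T/(πd³) is largest where d is smallest — segment BC (d = 460 mm).
τ_max = 16·684000/(π·(0.460)³) = 3.579×10^7 Pa.

5190 psi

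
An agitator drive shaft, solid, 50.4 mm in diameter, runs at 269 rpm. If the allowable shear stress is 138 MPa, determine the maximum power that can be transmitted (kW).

97.7 kW

J = πd⁴/32 = π(0.0504)⁴/32 = 6.335×10^-7 m⁴.
T_max = τ_allow·J/r = 1.38×10^8 × 6.335×10^-7 / 0.0252 = 3469 N·m.
ω = 2π·269/60 = 28.17 rad/s, so P_max = T_max·ω = 9.772×10^4 W.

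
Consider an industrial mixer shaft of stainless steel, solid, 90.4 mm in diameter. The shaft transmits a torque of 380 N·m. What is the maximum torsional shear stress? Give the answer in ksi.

0.380 ksi

J = πd⁴/32 = π(0.0904)⁴/32 = 6.557×10^-6 m⁴.
τ_max = T·r/J = 380.0 × 0.0452 / 6.557×10^-6 = 2.620×10^6 Pa.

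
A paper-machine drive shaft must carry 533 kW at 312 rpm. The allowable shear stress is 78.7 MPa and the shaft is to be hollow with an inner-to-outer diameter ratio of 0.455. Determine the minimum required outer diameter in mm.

ω = 2π·312/60 = 32.67 rad/s, so T = P/ω = 533×10³ / 32.67 = 16310 N·m.
For a hollow shaft with d_i/d_o = 0.455: τ_max = 16T/(π d_o³ (1−k⁴)), so d_o = [16T/(π τ_allow (1−k⁴))]^(1/3) = [16·16310/(π·7.87×10^7·0.9571)]^(1/3) = 0.1033 m.

103 mm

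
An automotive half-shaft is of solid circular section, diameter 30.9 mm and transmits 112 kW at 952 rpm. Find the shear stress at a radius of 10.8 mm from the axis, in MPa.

ω = 2π·952/60 = 99.69 rad/s, so T = P/ω = 112×10³ / 99.69 = 1123 N·m.
J = πd⁴/32 = π(0.0309)⁴/32 = 8.950×10^-8 m⁴.
Shear stress varies linearly with radius: τ = T·r/J = 1123 × 0.0108 / 8.950×10^-8 = 1.356×10^8 Pa.

136 MPa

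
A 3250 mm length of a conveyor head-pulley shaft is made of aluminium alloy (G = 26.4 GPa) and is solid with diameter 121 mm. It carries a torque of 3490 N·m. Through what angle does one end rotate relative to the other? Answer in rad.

0.0204 rad

J = πd⁴/32 = π(0.121)⁴/32 = 2.104×10^-5 m⁴.
θ = T·L/(G·J) = 3490 × 3.25 / (26.4×10⁹ × 2.104×10^-5) = 0.02042 rad.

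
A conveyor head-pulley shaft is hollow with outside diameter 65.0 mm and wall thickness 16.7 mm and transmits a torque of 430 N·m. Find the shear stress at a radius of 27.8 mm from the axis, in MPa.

7.22 MPa

J = π(d_o⁴ − d_i⁴)/32 = π(0.0650⁴ − 0.0316⁴)/32 = 1.655×10^-6 m⁴.
Shear stress varies linearly with radius: τ = T·r/J = 430.0 × 0.0278 / 1.655×10^-6 = 7.225×10^6 Pa.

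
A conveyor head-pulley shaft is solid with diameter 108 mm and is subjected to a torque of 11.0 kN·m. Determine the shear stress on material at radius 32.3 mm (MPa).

26.6 MPa

J = πd⁴/32 = π(0.108)⁴/32 = 1.336×10^-5 m⁴.
Shear stress varies linearly with radius: τ = T·r/J = 11000 × 0.0323 / 1.336×10^-5 = 2.660×10^7 Pa.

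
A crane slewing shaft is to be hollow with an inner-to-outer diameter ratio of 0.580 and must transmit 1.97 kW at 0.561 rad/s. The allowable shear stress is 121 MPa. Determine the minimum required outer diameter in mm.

55.0 mm

ω = 0.561 rad/s, so T = P/ω = 1.97×10³ / 0.5610 = 3512 N·m.
For a hollow shaft with d_i/d_o = 0.580: τ_max = 16T/(π d_o³ (1−k⁴)), so d_o = [16T/(π τ_allow (1−k⁴))]^(1/3) = [16·3512/(π·1.21×10^8·0.8868)]^(1/3) = 0.05503 m.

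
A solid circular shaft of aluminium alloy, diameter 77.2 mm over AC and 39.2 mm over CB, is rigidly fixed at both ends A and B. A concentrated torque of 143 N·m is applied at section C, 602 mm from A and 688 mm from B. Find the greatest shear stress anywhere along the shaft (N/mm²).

Compatibility: T_A·a/J_AC = T_B·b/J_CB with T_A + T_B = T₀.
J_AC = 3.49×10^-6 m⁴, J_CB = 2.32×10^-7 m⁴, so T_A = T₀·(J_AC/a)/((J_AC/a)+(J_CB/b)) = 135.1 N·m, T_B = 7.861 N·m.
τ in each portion: τ_AC = 1.50×10^6 Pa, τ_CB = 6.65×10^5 Pa; maximum is in AC.
τ_max = T_AC·r/J = 135.1·0.0386/3.49×10^-6 = 1.496×10^6 Pa.

1.50 N/mm²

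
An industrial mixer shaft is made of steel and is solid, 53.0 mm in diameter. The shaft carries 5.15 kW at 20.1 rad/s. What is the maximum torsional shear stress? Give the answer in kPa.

8770 kPa

ω = 20.1 rad/s, so T = P/ω = 5.15×10³ / 20.10 = 256.2 N·m.
J = πd⁴/32 = π(0.0530)⁴/32 = 7.746×10^-7 m⁴.
τ_max = T·r/J = 256.2 × 0.0265 / 7.746×10^-7 = 8.765×10^6 Pa.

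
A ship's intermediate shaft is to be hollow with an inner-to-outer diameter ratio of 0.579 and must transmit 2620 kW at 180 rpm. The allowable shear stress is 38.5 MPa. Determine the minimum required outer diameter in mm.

ω = 2π·180/60 = 18.85 rad/s, so T = P/ω = 2620×10³ / 18.85 = 139000 N·m.
For a hollow shaft with d_i/d_o = 0.579: τ_max = 16T/(π d_o³ (1−k⁴)), so d_o = [16T/(π τ_allow (1−k⁴))]^(1/3) = [16·139000/(π·3.85×10^7·0.8876)]^(1/3) = 0.2746 m.

275 mm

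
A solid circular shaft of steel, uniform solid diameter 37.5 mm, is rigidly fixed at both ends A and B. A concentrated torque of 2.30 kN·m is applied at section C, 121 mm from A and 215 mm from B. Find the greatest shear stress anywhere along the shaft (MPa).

142 MPa

With uniform GJ and both ends fixed, compatibility θ_AC = θ_CB gives T_A·a = T_B·b, together with T_A + T_B = T₀.
T_A = T₀·b/(a+b) = 2300·215/336.0 = 1472 N·m; T_B = 828.3 N·m.
τ in each portion: τ_AC = 1.42×10^8 Pa, τ_CB = 8.00×10^7 Pa; maximum is in AC.
τ_max = T_AC·r/J = 1472·0.0187/1.94×10^-7 = 1.421×10^8 Pa.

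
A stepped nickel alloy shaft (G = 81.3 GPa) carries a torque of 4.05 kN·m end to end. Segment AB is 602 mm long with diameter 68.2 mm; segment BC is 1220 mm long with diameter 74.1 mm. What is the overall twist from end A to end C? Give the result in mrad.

J_AB = π(0.0682)⁴/32 = 2.12×10^-6 m⁴; J_BC = π(0.0741)⁴/32 = 2.96×10^-6 m⁴.
θ = (T/G)·Σ L_i/J_i = (4050/81.3×10⁹)·(0.602/2.12×10^-6 + 1.22/2.96×10^-6) = 0.03465 rad.

34.7 mrad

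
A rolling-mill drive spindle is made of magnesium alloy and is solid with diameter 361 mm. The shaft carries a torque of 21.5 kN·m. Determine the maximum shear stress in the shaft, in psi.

J = πd⁴/32 = π(0.361)⁴/32 = 1.667×10^-3 m⁴.
τ_max = T·r/J = 21500 × 0.180 / 1.667×10^-3 = 2.327×10^6 Pa.

338 psi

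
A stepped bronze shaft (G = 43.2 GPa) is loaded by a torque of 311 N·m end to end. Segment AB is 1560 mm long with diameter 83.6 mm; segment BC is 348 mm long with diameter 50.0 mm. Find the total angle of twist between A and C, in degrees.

J_AB = π(0.0836)⁴/32 = 4.80×10^-6 m⁴; J_BC = π(0.0500)⁴/32 = 6.14×10^-7 m⁴.
θ = (T/G)·Σ L_i/J_i = (311.0/43.2×10⁹)·(1.56/4.80×10^-6 + 0.348/6.14×10^-7) = 6.425×10^-3 rad.

0.368°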